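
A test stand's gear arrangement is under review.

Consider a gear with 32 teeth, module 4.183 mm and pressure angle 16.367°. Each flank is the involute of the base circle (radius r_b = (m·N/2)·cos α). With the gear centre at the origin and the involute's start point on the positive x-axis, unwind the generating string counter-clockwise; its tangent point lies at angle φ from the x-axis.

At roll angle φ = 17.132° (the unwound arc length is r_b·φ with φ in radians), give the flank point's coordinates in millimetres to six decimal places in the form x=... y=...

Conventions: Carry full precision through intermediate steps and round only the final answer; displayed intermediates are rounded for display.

class = single-mesh tooth geometry [base-circle involute, m = 4.183, 32T]
pitch radius r_p = m·N/2 = 4.183·32/2 = 66.928000
base radius r_b = r_p·cos α = 66.928000·cos 16.367° = 64.215839
roll angle φ = 17.132° = 0.29900981 rad
x = r_b·(cos φ + φ·sin φ) = 67.022661
y = r_b·(sin φ − φ·cos φ) = 0.567139

x=67.022661 y=0.567139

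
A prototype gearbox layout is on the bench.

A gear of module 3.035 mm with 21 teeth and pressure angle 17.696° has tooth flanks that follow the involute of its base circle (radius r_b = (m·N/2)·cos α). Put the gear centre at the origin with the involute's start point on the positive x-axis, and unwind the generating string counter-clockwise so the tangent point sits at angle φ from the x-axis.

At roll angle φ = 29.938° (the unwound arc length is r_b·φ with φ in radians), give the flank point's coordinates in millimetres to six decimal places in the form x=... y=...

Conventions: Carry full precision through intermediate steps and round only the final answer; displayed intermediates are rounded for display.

topology: single-mesh involute geometry — m = 3.035, N = 21
pitch radius r_p = m·N/2 = 3.035·21/2 = 31.867500
base radius r_b = r_p·cos α = 31.867500·cos 17.696° = 30.359616
roll angle φ = 29.938° = 0.52251667 rad
x = r_b·(cos φ + φ·sin φ) = 34.225442
y = r_b·(sin φ − φ·cos φ) = 1.404661

x=34.225442 y=1.404661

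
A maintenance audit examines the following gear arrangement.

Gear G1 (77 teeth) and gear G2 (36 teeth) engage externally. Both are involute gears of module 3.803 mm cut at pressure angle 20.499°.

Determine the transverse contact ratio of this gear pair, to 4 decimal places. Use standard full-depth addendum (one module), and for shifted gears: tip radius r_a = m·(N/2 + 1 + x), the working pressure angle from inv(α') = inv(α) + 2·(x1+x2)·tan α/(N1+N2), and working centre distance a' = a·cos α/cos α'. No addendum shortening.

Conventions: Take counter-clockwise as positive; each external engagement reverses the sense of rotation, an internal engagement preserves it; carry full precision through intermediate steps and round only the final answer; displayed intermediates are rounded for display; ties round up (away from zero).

single-mesh involute tooth geometry (77T engaging 36T at module 3.803)
base radii: r_b1 = 137.144222, r_b2 = 64.119376
tip radii: r_a1 = 150.218500, r_a2 = 72.257000
no profile shift: α' = α, a' = a
action lengths: √(r_a1²−r_b1²) = 61.294862, √(r_a2²−r_b2²) = 33.313355
base pitch p_b = π·m·cos α = 11.190942
CR = (61.294862 + 33.313355 − 214.869500·sin 20.49900°)/11.190942 = 1.730225
contact ratio ≈ 1.7302

1.7302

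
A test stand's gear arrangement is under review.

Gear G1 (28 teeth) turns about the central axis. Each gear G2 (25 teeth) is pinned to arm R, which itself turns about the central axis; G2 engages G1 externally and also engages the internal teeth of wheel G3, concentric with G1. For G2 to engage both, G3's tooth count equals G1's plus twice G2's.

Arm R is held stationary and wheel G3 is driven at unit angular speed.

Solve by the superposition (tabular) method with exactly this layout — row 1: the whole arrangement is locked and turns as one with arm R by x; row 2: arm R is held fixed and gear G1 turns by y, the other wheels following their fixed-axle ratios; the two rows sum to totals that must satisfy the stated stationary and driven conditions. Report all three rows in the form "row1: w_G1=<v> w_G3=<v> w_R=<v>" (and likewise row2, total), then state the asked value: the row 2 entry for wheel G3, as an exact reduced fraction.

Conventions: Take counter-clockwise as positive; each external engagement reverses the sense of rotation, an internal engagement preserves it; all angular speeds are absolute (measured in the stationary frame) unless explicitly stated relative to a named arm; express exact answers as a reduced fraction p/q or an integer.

row1: w_G1=0 w_G3=0 w_R=0
row2: w_G1=-39/14 w_G3=1 w_R=0
total: w_G1=-39/14 w_G3=1 w_R=0
asked value: 1

topology: planetary set — G1 28T / G2 25T / G3 78T, arm = carrier (Willis)
superposition row 1 [locked train]: every member turns x
row 2 (arm held, sun turns y): ω_ring = −(28/78)·y, ω_arm = 0
boundary: total ω_arm = x = 0 and total ω_ring = x − (28/78)·y = 1  ⇒  y = -39/14, x = 0
row 2 ring = −(28/78)·(-39/14) = 1
totals (row 1 + row 2): sun 0 + (-39/14) = -39/14, ring 0 + 1 = 1, arm 0 + 0 = 0
asked cell (row2, ring) = 1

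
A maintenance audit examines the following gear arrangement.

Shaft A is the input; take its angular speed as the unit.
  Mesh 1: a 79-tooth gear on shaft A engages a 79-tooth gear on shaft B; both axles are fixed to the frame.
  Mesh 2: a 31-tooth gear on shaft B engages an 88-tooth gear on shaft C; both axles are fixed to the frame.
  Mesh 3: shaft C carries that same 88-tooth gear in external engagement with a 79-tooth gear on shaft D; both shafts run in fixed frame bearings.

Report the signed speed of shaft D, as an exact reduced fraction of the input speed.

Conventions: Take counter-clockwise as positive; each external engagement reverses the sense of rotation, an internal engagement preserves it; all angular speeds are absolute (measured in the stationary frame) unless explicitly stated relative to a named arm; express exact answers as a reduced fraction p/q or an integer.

3-mesh fixed-axis compound train (all bearings frame-fixed)
mesh 1 [79T→79T]: |ω|/ω_in = 1×79/79 = 1, sense flips to −
mesh 2 [31T→88T]: |ω|/ω_in = 1×31/88 = 31/88, sense flips to +
mesh 3 [88T→79T]: |ω|/ω_in = (31/88)×88/79 = 31/79, sense flips to −
signed output speed (× input speed) = -31/79

-31/79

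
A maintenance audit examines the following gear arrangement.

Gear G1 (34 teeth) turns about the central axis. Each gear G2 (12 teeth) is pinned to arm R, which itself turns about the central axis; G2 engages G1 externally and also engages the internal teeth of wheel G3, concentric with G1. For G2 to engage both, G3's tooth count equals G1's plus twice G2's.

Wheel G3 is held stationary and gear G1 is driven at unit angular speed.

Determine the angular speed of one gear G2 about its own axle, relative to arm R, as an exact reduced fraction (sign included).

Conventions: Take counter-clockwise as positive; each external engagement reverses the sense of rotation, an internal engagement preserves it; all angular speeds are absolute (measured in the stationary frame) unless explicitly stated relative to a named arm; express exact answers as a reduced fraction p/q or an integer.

topology: planetary set — G1 34T / G2 12T / G3 58T, arm = carrier (Willis)
ring teeth: 34 + 2·12 = 58
34(ω_sun−ω_arm) = −58(ω_ring−ω_arm),  ω_ring = 0, ω_sun = 1
34(1−ω_arm) = −58(0−ω_arm)  ⇒  92·ω_arm = 34  ⇒  ω_arm = 17/46
sun–planet mesh: 34·(1−17/46) = −12·(ω_p−ω_arm)  ⇒  ω_p−ω_arm = -493/276
exact speed ratio = -493/276

-493/276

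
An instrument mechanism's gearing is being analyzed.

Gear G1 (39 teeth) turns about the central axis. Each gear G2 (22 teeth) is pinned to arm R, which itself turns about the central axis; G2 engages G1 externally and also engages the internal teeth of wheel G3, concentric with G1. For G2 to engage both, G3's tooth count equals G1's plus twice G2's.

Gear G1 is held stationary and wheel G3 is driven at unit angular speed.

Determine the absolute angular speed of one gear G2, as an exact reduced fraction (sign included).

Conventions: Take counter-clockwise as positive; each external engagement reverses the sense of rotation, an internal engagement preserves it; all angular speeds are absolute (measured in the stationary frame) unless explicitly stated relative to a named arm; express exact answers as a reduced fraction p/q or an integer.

recognized (axles ride arm R): planetary set, 39/22/83 teeth
ring teeth: 39 + 2·22 = 83
39(ω_sun−ω_arm) = −83(ω_ring−ω_arm),  ω_sun = 0, ω_ring = 1
39(0−ω_arm) = −83(1−ω_arm)  ⇒  122·ω_arm = 83  ⇒  ω_arm = 83/122
sun–planet mesh: 39·(0−83/122) = −22·(ω_p−ω_arm)  ⇒  ω_p−ω_arm = 3237/2684
ω_p = 83/122 + 3237/2684 = 83/44
exact speed ratio = 83/44

83/44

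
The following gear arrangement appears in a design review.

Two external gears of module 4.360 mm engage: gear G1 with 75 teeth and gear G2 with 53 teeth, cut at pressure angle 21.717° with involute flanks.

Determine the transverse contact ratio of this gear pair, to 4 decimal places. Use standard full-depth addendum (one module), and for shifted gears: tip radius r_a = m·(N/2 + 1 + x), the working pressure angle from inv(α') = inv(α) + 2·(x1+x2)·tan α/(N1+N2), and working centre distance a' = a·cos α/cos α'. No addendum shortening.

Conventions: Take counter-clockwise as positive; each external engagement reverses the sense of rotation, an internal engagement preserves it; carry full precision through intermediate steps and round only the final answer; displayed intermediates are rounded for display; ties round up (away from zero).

recognized (one external pair, fixed centres): single-mesh tooth geometry, m = 4.360, N1 = 75, N2 = 53
base radii: r_b1 = 151.895232, r_b2 = 107.339297
tip radii: r_a1 = 167.860000, r_a2 = 119.900000
no profile shift: α' = α, a' = a
action lengths: √(r_a1²−r_b1²) = 71.448010, √(r_a2²−r_b2²) = 53.425512
base pitch p_b = π·m·cos α = 12.725145
CR = (71.448010 + 53.425512 − 279.040000·sin 21.71700°)/12.725145 = 1.699192
contact ratio ≈ 1.6992

1.6992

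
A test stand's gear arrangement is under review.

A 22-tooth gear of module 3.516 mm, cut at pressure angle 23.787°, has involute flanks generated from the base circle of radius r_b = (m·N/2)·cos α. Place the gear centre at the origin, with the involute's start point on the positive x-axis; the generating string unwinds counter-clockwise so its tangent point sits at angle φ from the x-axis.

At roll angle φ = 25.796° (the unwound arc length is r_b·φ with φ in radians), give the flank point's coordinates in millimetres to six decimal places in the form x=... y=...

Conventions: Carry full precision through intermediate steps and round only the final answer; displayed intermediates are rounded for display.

class = single-mesh tooth geometry [base-circle involute, m = 3.516, 22T]
pitch radius r_p = m·N/2 = 3.516·22/2 = 38.676000
base radius r_b = r_p·cos α = 38.676000·cos 23.787° = 35.390520
roll angle φ = 25.796° = 0.45022513 rad
x = r_b·(cos φ + φ·sin φ) = 38.797666
y = r_b·(sin φ − φ·cos φ) = 1.054936

x=38.797666 y=1.054936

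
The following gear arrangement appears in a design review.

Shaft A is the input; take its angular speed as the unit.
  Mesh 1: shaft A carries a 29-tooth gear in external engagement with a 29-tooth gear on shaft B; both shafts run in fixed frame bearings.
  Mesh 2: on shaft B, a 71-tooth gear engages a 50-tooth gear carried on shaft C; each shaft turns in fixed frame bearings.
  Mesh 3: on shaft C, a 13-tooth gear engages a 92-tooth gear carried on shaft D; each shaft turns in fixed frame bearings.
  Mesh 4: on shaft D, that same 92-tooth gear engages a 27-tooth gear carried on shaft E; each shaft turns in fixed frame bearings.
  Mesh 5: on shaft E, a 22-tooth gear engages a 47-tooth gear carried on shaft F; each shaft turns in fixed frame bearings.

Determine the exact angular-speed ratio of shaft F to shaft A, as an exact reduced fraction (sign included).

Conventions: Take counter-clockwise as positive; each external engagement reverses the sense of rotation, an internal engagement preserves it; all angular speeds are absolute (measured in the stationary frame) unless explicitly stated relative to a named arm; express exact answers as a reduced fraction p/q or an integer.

class = fixed-axis compound train [5 meshes; 5 ratios multiply, 5 sense flips]
mesh 1 [29T→29T]: running ratio 1, sense −
mesh 2 [71T→50T]: running ratio 71/50, sense +
mesh 3 [13T→92T]: running ratio 923/4600, sense −
mesh 4 [92T→27T]: running ratio 923/1350, sense +
mesh 5 [22T→47T]: running ratio 10153/31725, sense −
ω_out/ω_in = -10153/31725

-10153/31725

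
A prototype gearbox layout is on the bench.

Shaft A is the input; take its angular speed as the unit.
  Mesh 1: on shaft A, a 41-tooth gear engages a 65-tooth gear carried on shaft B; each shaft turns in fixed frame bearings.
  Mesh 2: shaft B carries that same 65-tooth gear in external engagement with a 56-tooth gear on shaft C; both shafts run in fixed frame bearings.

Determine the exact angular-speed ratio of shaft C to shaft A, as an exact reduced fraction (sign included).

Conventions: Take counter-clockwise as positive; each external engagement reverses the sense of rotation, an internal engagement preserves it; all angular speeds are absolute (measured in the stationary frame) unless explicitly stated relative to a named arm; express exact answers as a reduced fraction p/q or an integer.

class = fixed-axis compound train [2 meshes; 2 ratios multiply, 2 sense flips]
mesh 1 [41T→65T]: running ratio 41/65, sense −
mesh 2 [65T→56T]: running ratio 41/56, sense +
ω_out/ω_in = 41/56

41/56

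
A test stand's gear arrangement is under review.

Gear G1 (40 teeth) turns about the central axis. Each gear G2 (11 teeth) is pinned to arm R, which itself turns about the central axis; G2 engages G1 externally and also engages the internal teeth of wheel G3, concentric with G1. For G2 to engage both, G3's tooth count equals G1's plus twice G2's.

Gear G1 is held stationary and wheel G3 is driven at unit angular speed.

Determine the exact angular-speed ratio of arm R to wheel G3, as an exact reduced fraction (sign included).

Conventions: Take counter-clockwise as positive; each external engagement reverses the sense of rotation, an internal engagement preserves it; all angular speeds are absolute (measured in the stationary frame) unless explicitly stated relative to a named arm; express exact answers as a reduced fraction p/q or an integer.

class = planetary set [G3 = 40+2·11 = 62; Willis about the carrier]
ring teeth: 40 + 2·11 = 62
40(ω_sun−ω_arm) = −62(ω_ring−ω_arm),  ω_sun = 0, ω_ring = 1
40(0−ω_arm) = −62(1−ω_arm)  ⇒  102·ω_arm = 62  ⇒  ω_arm = 31/51
ω_out/ω_in = 31/51

31/51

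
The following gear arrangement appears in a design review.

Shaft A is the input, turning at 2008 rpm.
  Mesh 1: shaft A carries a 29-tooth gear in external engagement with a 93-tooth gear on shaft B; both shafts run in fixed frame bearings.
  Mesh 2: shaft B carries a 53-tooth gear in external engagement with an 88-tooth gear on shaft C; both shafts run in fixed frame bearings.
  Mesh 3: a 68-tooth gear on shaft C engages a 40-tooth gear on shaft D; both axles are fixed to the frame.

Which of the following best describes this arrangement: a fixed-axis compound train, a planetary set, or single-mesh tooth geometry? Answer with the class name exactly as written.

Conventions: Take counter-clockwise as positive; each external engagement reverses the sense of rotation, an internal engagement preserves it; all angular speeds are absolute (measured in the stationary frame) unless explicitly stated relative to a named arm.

class = fixed-axis compound train [3 meshes; 3 ratios multiply, 3 sense flips]
classification: fixed-axis compound train

fixed-axis compound train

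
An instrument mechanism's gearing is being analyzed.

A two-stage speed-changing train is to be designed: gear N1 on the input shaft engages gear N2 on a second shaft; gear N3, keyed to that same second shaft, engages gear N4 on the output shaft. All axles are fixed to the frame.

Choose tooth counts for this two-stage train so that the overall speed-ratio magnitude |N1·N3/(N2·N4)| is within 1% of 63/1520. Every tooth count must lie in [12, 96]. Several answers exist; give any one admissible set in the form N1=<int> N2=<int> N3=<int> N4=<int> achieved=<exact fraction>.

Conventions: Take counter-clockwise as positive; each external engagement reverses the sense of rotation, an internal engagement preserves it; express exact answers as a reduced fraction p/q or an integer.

2-stage fixed-axis compound train for ratio 63/1520
target = 63/1520 in lowest terms: an exact hit needs N1·N3 = k·63 and N2·N4 = k·1520 for one integer k, every count in [12, 96]; additionally prefer no 1:1 stage (N1 ≠ N2, N3 ≠ N4)
k = 1…3: no 1:1-free in-range split of k·63 and k·1520 into factor pairs; take k = 4
k = 4: N1·N3 = 252 = 12·21, N2·N4 = 6080 = 64·95
achieved = 12·21/(64·95) = 63/1520; |achieved − target| = 0 ≤ 63/152000 ✓

N1=12 N2=64 N3=21 N4=95 achieved=63/1520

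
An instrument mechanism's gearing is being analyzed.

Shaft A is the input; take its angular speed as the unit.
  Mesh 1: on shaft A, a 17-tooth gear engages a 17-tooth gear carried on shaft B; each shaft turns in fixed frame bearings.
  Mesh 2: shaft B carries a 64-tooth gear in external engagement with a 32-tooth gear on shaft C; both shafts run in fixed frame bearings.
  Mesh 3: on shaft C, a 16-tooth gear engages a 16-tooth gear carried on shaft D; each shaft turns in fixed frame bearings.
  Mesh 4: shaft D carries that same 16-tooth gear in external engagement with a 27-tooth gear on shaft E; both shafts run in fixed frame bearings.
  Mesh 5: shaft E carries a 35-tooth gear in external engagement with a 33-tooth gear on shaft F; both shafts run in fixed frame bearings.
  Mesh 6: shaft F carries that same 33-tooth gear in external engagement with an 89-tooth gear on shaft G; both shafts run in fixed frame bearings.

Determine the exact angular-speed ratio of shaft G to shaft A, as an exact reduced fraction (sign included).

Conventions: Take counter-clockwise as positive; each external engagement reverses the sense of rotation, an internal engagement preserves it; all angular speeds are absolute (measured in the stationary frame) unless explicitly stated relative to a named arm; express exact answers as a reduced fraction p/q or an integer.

class = fixed-axis compound train [6 meshes; 6 ratios multiply, 6 sense flips]
mesh 1 [17T→17T]: running ratio 1, sense −
mesh 2 [64T→32T]: running ratio 2, sense +
mesh 3 [16T→16T]: running ratio 2, sense −
mesh 4 [16T→27T]: running ratio 32/27, sense +
mesh 5 [35T→33T]: running ratio 1120/891, sense −
mesh 6 [33T→89T]: running ratio 1120/2403, sense +
ω_out/ω_in = 1120/2403

1120/2403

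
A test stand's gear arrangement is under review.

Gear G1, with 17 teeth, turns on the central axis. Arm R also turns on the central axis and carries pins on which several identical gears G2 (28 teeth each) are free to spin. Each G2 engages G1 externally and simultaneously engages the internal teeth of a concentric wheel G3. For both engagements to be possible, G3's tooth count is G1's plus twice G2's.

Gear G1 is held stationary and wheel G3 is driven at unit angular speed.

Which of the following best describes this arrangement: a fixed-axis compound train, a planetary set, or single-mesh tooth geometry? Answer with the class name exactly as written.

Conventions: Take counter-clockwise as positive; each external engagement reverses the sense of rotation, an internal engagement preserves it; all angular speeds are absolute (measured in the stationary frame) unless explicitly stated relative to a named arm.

planetary set (17T centre, 28T on arm, 73T internal) — Willis relation
classification: planetary set

planetary set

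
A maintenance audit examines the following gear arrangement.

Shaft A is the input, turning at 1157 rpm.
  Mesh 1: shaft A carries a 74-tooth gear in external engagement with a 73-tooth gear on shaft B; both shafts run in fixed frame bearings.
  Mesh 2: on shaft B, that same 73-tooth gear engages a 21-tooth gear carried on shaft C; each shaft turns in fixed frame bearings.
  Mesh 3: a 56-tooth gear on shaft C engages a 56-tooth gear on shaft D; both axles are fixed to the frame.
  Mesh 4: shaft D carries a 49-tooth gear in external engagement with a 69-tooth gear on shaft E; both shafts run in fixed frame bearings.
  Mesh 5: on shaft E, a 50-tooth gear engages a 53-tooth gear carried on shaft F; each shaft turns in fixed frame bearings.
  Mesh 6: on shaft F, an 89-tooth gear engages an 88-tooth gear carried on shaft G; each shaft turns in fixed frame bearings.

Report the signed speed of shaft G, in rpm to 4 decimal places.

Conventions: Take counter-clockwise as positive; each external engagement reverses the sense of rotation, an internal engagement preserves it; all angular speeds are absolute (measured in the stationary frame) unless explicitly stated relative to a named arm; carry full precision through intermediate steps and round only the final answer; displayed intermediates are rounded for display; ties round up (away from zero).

+2762.4488 rpm

topology: fixed-axis compound train — 6 meshes, A→G
mesh 1 [74T→73T]: ω = 1157.0000×74/73 = 1172.8493 rpm, sense flips to −
mesh 2 [73T→21T]: ω = 1172.8493×73/21 = 4077.0476 rpm, sense flips to +
mesh 3 [56T→56T]: ω = 4077.0476×56/56 = 4077.0476 rpm, sense flips to −
mesh 4 [49T→69T]: ω = 4077.0476×49/69 = 2895.2947 rpm, sense flips to +
mesh 5 [50T→53T]: ω = 2895.2947×50/53 = 2731.4101 rpm, sense flips to −
mesh 6 [89T→88T]: ω = 2731.4101×89/88 = 2762.4488 rpm, sense flips to +
signed output speed = +2762.4488 rpm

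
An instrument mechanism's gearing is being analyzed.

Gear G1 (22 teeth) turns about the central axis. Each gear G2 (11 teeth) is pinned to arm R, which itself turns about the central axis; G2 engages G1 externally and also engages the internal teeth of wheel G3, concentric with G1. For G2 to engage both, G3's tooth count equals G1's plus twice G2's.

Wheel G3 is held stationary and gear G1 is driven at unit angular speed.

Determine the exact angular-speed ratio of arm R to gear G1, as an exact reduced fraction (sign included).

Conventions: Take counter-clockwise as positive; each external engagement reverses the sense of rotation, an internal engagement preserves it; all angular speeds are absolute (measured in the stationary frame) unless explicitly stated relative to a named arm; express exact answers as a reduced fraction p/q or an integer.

1/3

planetary set (22T centre, 11T on arm, 44T internal) — Willis relation
ring teeth: 22 + 2·11 = 44
22(ω_sun−ω_arm) = −44(ω_ring−ω_arm),  ω_ring = 0, ω_sun = 1
22(1−ω_arm) = −44(0−ω_arm)  ⇒  66·ω_arm = 22  ⇒  ω_arm = 1/3
ω_out/ω_in = 1/3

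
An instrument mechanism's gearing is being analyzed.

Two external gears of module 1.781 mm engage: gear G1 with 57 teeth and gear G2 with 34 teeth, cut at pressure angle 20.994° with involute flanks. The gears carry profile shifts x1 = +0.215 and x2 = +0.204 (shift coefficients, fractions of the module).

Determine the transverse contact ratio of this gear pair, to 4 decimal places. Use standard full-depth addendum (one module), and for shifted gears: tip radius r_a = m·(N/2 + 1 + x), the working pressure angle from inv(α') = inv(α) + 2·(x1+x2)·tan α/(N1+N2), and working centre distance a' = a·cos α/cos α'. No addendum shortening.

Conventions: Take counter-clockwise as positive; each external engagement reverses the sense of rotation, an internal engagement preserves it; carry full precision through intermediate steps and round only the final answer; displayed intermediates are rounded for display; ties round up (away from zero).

class = single-mesh tooth geometry [involute pair 57T × 34T, m = 1.781]
base radii: r_b1 = 47.389047, r_b2 = 28.267151
tip radii: r_a1 = 52.922415, r_a2 = 32.421324
inv(α') = inv(20.994°) + 2·(+0.215+0.204)·tan α/(57+34) = 0.02086328  ⇒  α' = 22.28016°
a' = a·cos α / cos α' = 81.0355·cos 20.994°/cos 22.28016° = 81.760339
action lengths: √(r_a1²−r_b1²) = 23.559717, √(r_a2²−r_b2²) = 15.877986
base pitch p_b = π·m·cos α = 5.223757
CR = (23.559717 + 15.877986 − 81.760339·sin 22.28016°)/5.223757 = 1.615587
contact ratio ≈ 1.6156

1.6156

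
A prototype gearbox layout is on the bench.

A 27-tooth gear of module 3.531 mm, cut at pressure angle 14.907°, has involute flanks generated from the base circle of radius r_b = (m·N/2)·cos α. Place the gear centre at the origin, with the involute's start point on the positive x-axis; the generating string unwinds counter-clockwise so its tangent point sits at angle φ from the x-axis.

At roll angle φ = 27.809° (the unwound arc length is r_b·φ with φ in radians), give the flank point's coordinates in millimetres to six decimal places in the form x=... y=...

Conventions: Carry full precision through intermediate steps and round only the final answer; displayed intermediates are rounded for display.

class = single-mesh tooth geometry [base-circle involute, m = 3.531, 27T]
pitch radius r_p = m·N/2 = 3.531·27/2 = 47.668500
base radius r_b = r_p·cos α = 47.668500·cos 14.907° = 46.064200
roll angle φ = 27.809° = 0.48535861 rad
x = r_b·(cos φ + φ·sin φ) = 51.174559
y = r_b·(sin φ − φ·cos φ) = 1.714609

x=51.174559 y=1.714609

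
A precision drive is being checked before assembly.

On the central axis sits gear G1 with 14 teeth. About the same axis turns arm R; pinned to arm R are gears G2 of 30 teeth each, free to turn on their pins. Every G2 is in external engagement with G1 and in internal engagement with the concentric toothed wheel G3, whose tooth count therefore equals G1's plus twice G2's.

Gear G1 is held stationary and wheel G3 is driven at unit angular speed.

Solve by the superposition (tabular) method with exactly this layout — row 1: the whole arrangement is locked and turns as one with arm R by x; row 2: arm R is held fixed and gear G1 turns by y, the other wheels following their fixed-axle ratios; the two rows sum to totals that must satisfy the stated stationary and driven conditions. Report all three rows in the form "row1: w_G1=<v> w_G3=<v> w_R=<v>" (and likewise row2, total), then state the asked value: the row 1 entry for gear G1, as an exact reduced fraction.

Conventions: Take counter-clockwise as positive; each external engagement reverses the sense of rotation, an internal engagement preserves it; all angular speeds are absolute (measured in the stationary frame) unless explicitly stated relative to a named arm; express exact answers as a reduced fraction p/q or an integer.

row1: w_G1=37/44 w_G3=37/44 w_R=37/44
row2: w_G1=-37/44 w_G3=7/44 w_R=0
total: w_G1=0 w_G3=1 w_R=37/44
asked value: 37/44

topology: planetary set — G1 14T / G2 30T / G3 74T, arm = carrier (Willis)
row 1: whole set turns with the arm by x
superposition row 2 [arm held]: sun y, ring −(14/74)·y, arm 0
boundary: total ω_sun = x + y = 0 and total ω_ring = x − (14/74)·y = 1  ⇒  y = -37/44, x = 37/44
row 2 ring = −(14/74)·(-37/44) = 7/44
totals (row 1 + row 2): sun 37/44 + (-37/44) = 0, ring 37/44 + 7/44 = 1, arm 37/44 + 0 = 37/44
asked cell (row1, sun) = 37/44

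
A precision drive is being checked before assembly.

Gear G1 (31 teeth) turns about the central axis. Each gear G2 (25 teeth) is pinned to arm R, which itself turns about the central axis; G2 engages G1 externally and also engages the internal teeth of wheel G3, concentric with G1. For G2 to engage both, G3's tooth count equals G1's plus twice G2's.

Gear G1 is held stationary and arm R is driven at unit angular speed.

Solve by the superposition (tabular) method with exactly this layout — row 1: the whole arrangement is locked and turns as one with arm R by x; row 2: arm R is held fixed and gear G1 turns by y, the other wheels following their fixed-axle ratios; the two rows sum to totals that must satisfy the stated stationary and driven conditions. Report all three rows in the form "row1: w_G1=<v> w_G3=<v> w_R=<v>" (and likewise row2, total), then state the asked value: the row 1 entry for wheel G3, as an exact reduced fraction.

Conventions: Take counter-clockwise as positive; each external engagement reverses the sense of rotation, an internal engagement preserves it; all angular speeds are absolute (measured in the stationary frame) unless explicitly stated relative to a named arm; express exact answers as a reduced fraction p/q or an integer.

recognized (axles ride arm R): planetary set, 31/25/81 teeth
superposition row 1 [locked train]: every member turns x
row 2 (arm held, sun turns y): ω_ring = −(31/81)·y, ω_arm = 0
boundary: total ω_sun = x + y = 0 and total ω_arm = x = 1  ⇒  y = -1, x = 1
row 2 ring = −(31/81)·(-1) = 31/81
totals (row 1 + row 2): sun 1 + (-1) = 0, ring 1 + 31/81 = 112/81, arm 1 + 0 = 1
asked cell (row1, ring) = 1

row1: w_G1=1 w_G3=1 w_R=1
row2: w_G1=-1 w_G3=31/81 w_R=0
total: w_G1=0 w_G3=112/81 w_R=1
asked value: 1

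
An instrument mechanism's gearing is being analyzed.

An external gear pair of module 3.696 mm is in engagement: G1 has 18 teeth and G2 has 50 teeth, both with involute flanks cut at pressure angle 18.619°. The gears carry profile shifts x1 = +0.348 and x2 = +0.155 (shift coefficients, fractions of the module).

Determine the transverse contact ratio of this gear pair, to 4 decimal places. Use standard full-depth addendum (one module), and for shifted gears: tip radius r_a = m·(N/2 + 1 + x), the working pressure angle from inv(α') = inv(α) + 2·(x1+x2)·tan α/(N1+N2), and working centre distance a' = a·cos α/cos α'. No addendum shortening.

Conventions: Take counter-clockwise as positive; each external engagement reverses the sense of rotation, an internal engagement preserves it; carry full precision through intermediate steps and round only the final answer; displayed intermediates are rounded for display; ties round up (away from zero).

1.5714

recognized (one external pair, fixed centres): single-mesh tooth geometry, m = 3.696, N1 = 18, N2 = 50
base radii: r_b1 = 31.523048, r_b2 = 87.564023
tip radii: r_a1 = 38.246208, r_a2 = 96.668880
inv(α') = inv(18.619°) + 2·(+0.348+0.155)·tan α/(18+50) = 0.01692777  ⇒  α' = 20.83642°
a' = a·cos α / cos α' = 125.6640·cos 18.619°/cos 20.83642° = 127.420393
action lengths: √(r_a1²−r_b1²) = 21.658021, √(r_a2²−r_b2²) = 40.956248
base pitch p_b = π·m·cos α = 11.003620
CR = (21.658021 + 40.956248 − 127.420393·sin 20.83642°)/11.003620 = 1.571365
contact ratio ≈ 1.5714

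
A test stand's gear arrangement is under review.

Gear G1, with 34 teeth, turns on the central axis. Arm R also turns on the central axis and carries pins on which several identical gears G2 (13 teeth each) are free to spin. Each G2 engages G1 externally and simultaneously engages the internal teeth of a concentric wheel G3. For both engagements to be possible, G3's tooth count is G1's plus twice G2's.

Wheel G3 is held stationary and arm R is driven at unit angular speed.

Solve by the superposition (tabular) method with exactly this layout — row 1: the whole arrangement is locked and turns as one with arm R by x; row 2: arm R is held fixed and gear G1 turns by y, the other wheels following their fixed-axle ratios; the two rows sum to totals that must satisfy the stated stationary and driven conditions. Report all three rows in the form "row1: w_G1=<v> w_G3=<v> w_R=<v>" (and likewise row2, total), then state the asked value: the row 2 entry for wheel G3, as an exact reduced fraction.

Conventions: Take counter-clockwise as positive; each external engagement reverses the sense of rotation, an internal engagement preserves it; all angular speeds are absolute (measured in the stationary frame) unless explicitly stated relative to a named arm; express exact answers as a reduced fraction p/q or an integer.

class = planetary set [G3 = 34+2·13 = 60; Willis about the carrier]
superposition row 1 [locked train]: every member turns x
row 2 (arm held, sun turns y): ω_ring = −(34/60)·y, ω_arm = 0
boundary: total ω_ring = x − (34/60)·y = 0 and total ω_arm = x = 1  ⇒  y = 30/17, x = 1
row 2 ring = −(34/60)·30/17 = -1
totals (row 1 + row 2): sun 1 + 30/17 = 47/17, ring 1 + (-1) = 0, arm 1 + 0 = 1
asked cell (row2, ring) = -1

row1: w_G1=1 w_G3=1 w_R=1
row2: w_G1=30/17 w_G3=-1 w_R=0
total: w_G1=47/17 w_G3=0 w_R=1
asked value: -1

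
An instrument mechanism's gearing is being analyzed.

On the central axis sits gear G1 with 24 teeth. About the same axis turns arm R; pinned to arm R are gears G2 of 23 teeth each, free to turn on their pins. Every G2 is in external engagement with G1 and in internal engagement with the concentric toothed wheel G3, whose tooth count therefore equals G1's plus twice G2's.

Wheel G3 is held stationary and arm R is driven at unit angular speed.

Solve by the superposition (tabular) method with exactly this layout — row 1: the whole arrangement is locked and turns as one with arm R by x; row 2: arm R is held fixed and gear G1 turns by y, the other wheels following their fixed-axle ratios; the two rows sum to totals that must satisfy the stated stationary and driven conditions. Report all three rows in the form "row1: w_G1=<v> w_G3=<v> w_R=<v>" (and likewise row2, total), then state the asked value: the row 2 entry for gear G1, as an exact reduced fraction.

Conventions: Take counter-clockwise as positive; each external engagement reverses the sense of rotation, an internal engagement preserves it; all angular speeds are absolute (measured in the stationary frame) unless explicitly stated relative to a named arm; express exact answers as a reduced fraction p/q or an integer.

row1: w_G1=1 w_G3=1 w_R=1
row2: w_G1=35/12 w_G3=-1 w_R=0
total: w_G1=47/12 w_G3=0 w_R=1
asked value: 35/12

class = planetary set [G3 = 24+2·23 = 70; Willis about the carrier]
row 1: whole set turns with the arm by x
row 2 — arm fixed, fixed-axis ratios: sun y, ring −(24/70)·y, arm 0
boundary: total ω_ring = x − (24/70)·y = 0 and total ω_arm = x = 1  ⇒  y = 35/12, x = 1
row 2 ring = −(24/70)·35/12 = -1
totals (row 1 + row 2): sun 1 + 35/12 = 47/12, ring 1 + (-1) = 0, arm 1 + 0 = 1
asked cell (row2, sun) = 35/12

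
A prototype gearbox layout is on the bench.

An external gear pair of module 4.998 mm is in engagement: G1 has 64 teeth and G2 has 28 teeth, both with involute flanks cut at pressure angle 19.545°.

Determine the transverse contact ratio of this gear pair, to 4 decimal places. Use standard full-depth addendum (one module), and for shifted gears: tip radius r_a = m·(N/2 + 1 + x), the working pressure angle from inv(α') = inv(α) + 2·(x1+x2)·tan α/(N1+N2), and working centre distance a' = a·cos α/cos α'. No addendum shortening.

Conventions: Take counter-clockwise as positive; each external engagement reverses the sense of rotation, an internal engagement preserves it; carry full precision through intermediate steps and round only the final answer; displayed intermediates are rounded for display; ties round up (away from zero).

1.7394

class = single-mesh tooth geometry [involute pair 64T × 28T, m = 4.998]
base radii: r_b1 = 150.720332, r_b2 = 65.940145
tip radii: r_a1 = 164.934000, r_a2 = 74.970000
no profile shift: α' = α, a' = a
action lengths: √(r_a1²−r_b1²) = 66.982130, √(r_a2²−r_b2²) = 35.670690
base pitch p_b = π·m·cos α = 14.796934
CR = (66.982130 + 35.670690 − 229.908000·sin 19.54500°)/14.796934 = 1.739398
contact ratio ≈ 1.7394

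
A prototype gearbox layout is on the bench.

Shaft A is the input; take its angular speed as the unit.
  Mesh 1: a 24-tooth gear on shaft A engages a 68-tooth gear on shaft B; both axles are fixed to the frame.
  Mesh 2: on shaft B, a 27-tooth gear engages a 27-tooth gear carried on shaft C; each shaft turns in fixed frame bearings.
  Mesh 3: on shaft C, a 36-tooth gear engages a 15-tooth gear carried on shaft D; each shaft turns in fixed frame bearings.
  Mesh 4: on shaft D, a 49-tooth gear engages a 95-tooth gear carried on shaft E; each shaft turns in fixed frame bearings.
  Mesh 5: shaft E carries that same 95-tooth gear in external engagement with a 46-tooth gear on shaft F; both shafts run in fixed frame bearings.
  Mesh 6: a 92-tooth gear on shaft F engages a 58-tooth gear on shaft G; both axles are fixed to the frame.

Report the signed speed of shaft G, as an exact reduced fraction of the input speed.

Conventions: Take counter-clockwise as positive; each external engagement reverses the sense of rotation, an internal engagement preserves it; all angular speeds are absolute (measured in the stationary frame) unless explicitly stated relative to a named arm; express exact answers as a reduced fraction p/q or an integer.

3528/2465

6-mesh fixed-axis compound train (all bearings frame-fixed)
mesh 1 [24T→68T]: |ω|/ω_in = 1×24/68 = 6/17, sense flips to −
mesh 2 [27T→27T]: |ω|/ω_in = (6/17)×27/27 = 6/17, sense flips to +
mesh 3 [36T→15T]: |ω|/ω_in = (6/17)×36/15 = 72/85, sense flips to −
mesh 4 [49T→95T]: |ω|/ω_in = (72/85)×49/95 = 3528/8075, sense flips to +
mesh 5 [95T→46T]: |ω|/ω_in = (3528/8075)×95/46 = 1764/1955, sense flips to −
mesh 6 [92T→58T]: |ω|/ω_in = (1764/1955)×92/58 = 3528/2465, sense flips to +
signed output speed (× input speed) = 3528/2465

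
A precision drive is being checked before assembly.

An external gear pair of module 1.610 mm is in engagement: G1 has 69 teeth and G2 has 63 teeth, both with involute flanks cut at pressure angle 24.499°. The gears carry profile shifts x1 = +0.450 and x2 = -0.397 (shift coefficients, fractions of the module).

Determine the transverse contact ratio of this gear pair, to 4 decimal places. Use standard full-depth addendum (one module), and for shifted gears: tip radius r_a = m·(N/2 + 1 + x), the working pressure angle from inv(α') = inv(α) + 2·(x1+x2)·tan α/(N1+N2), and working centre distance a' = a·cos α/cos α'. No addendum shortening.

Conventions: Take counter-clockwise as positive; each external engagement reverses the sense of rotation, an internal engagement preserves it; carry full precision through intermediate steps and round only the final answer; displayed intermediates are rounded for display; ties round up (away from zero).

1.5659

single-mesh involute tooth geometry (69T engaging 63T at module 1.610)
base radii: r_b1 = 50.544201, r_b2 = 46.149053
tip radii: r_a1 = 57.879500, r_a2 = 51.685830
inv(α') = inv(24.499°) + 2·(+0.450-0.397)·tan α/(69+63) = 0.02848291  ⇒  α' = 24.59950°
a' = a·cos α / cos α' = 106.2600·cos 24.499°/cos 24.59950° = 106.345166
action lengths: √(r_a1²−r_b1²) = 28.201423, √(r_a2²−r_b2²) = 23.274233
base pitch p_b = π·m·cos α = 4.602588
CR = (28.201423 + 23.274233 − 106.345166·sin 24.59950°)/4.602588 = 1.565870
contact ratio ≈ 1.5659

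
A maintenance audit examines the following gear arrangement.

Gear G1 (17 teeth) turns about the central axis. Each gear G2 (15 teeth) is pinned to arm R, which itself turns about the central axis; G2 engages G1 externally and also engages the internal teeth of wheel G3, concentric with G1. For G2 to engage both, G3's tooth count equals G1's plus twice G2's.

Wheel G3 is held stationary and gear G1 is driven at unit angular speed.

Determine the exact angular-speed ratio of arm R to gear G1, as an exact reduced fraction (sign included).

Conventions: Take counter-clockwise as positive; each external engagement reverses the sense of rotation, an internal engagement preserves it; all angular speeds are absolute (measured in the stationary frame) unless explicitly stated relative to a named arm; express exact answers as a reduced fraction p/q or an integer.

17/64

class = planetary set [G3 = 17+2·15 = 47; Willis about the carrier]
ring teeth: 17 + 2·15 = 47
17(ω_sun−ω_arm) = −47(ω_ring−ω_arm),  ω_ring = 0, ω_sun = 1
17(1−ω_arm) = −47(0−ω_arm)  ⇒  64·ω_arm = 17  ⇒  ω_arm = 17/64
ω_out/ω_in = 17/64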